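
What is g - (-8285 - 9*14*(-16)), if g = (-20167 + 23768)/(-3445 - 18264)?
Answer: 136090120/21709 ≈ 6268.8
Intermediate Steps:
g = -3601/21709 (g = 3601/(-21709) = 3601*(-1/21709) = -3601/21709 ≈ -0.16588)
g - (-8285 - 9*14*(-16)) = -3601/21709 - (-8285 - 9*14*(-16)) = -3601/21709 - (-8285 - 126*(-16)) = -3601/21709 - (-8285 - 1*(-2016)) = -3601/21709 - (-8285 + 2016) = -3601/21709 - 1*(-6269) = -3601/21709 + 6269 = 136090120/21709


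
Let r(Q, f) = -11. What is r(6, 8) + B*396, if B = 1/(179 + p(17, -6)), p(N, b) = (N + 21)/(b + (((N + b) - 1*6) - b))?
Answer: -2761/311 ≈ -8.8778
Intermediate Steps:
p(N, b) = (21 + N)/(-6 + N + b) (p(N, b) = (21 + N)/(b + (((N + b) - 6) - b)) = (21 + N)/(b + ((-6 + N + b) - b)) = (21 + N)/(b + (-6 + N)) = (21 + N)/(-6 + N + b))
B = 5/933 (B = 1/(179 + (21 + 17)/(-6 + 17 - 6)) = 1/(179 + 38/5) = 1/(933/5) = 5/933 ≈ 0.0053591)
r(6, 8) + B*396 = -11 + (5/933)*396 = -11 + 660/311 = -2761/311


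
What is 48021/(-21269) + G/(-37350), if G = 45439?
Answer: -2760026441/794397150 ≈ -3.4744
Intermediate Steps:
48021/(-21269) + G/(-37350) = 48021/(-21269) + 45439/(-37350) = 48021*(-1/21269) + 45439*(-1/37350) = -48021/21269 - 45439/37350 = -2760026441/794397150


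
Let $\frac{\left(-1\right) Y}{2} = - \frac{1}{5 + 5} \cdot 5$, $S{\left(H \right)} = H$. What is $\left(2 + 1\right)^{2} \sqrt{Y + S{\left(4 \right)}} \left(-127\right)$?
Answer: $- 1143 \sqrt{5} \approx -2555.8$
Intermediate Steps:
$Y = 1$ ($Y = - 2 - \frac{1}{5 + 5} \cdot 5 = - 2 - \frac{1}{10} \cdot 5 = - 2 \left(-1\right) \frac{1}{10} \cdot 5 = - 2 \left(\left(- \frac{1}{10}\right) 5\right) = \left(-2\right) \left(- \frac{1}{2}\right) = 1$)
$\left(2 + 1\right)^{2} \sqrt{Y + S{\left(4 \right)}} \left(-127\right) = \left(2 + 1\right)^{2} \sqrt{1 + 4} \left(-127\right) = 3^{2} \sqrt{5} \left(-127\right) = 9 \sqrt{5} \left(-127\right) = - 1143 \sqrt{5}$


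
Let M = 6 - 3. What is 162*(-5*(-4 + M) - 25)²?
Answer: 64800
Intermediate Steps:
M = 3
162*(-5*(-4 + M) - 25)² = 162*(-5*(-4 + 3) - 25)² = 162*(-5*(-1) - 25)² = 162*(5 - 25)² = 162*(-20)² = 162*400 = 64800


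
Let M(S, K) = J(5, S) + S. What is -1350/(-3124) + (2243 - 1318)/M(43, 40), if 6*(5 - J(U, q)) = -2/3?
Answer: 13295925/676346 ≈ 19.658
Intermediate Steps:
J(U, q) = 46/9 (J(U, q) = 5 - (-1)/(3*3) = 5 - ⅙*(-⅔) = 5 + ⅑ = 46/9)
M(S, K) = 46/9 + S
-1350/(-3124) + (2243 - 1318)/M(43, 40) = -1350/(-3124) + (2243 - 1318)/(46/9 + 43) = -1350*(-1/3124) + 925/(433/9) = 675/1562 + 925*(9/433) = 675/1562 + 8325/433 = 13295925/676346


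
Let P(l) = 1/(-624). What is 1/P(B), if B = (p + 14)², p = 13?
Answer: -624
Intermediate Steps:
B = 729 (B = (13 + 14)² = 27² = 729)
P(l) = -1/624
1/P(B) = 1/(-1/624) = -624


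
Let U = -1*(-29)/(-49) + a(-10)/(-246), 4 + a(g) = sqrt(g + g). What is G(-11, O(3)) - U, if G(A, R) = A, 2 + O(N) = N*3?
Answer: -62828/6027 + I*sqrt(5)/123 ≈ -10.424 + 0.018179*I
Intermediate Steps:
O(N) = -2 + 3*N (O(N) = -2 + N*3 = -2 + 3*N)
a(g) = -4 + sqrt(2)*sqrt(g) (a(g) = -4 + sqrt(g + g) = -4 + sqrt(2*g) = -4 + sqrt(2)*sqrt(g))
U = -3469/6027 - I*sqrt(5)/123 (U = -1*(-29)/(-49) + (-4 + sqrt(2)*sqrt(-10))/(-246) = 29*(-1/49) + (-4 + sqrt(2)*(I*sqrt(10)))*(-1/246) = -29/49 + (-4 + 2*I*sqrt(5))*(-1/246) = -29/49 + (2/123 - I*sqrt(5)/123) = -3469/6027 - I*sqrt(5)/123 ≈ -0.57558 - 0.018179*I)
G(-11, O(3)) - U = -11 - (-3469/6027 - I*sqrt(5)/123) = -11 + (3469/6027 + I*sqrt(5)/123) = -62828/6027 + I*sqrt(5)/123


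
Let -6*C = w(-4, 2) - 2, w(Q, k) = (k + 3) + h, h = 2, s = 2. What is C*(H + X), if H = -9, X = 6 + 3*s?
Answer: -5/2 ≈ -2.5000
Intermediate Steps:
w(Q, k) = 5 + k (w(Q, k) = (k + 3) + 2 = (3 + k) + 2 = 5 + k)
X = 12 (X = 6 + 3*2 = 6 + 6 = 12)
C = -⅚ (C = -((5 + 2) - 2)/6 = -(7 - 2)/6 = -⅙*5 = -⅚ ≈ -0.83333)
C*(H + X) = -5*(-9 + 12)/6 = -⅚*3 = -5/2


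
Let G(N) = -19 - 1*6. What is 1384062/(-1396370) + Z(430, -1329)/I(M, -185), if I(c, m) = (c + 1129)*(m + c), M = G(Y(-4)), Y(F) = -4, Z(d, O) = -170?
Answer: -16032177559/16186721040 ≈ -0.99045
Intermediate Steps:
G(N) = -25 (G(N) = -19 - 6 = -25)
M = -25
I(c, m) = (1129 + c)*(c + m)
1384062/(-1396370) + Z(430, -1329)/I(M, -185) = 1384062/(-1396370) - 170/((-25)**2 + 1129*(-25) + 1129*(-185) - 25*(-185)) = 1384062*(-1/1396370) - 170/(625 - 28225 - 208865 + 4625) = -692031/698185 - 170/(-231840) = -692031/698185 - 170*(-1/231840) = -692031/698185 + 17/23184 = -16032177559/16186721040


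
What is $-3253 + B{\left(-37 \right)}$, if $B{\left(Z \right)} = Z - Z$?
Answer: $-3253$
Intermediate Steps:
$B{\left(Z \right)} = 0$
$-3253 + B{\left(-37 \right)} = -3253 + 0 = -3253$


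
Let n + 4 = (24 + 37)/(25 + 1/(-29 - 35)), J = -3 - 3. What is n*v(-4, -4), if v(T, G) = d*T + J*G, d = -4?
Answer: -99680/1599 ≈ -62.339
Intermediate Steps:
J = -6
n = -2492/1599 (n = -4 + (24 + 37)/(25 + 1/(-29 - 35)) = -4 + 61/(25 + 1/(-64)) = -4 + 61/(25 - 1/64) = -4 + 61/(1599/64) = -4 + 61*(64/1599) = -4 + 3904/1599 = -2492/1599 ≈ -1.5585)
v(T, G) = -6*G - 4*T (v(T, G) = -4*T - 6*G = -6*G - 4*T)
n*v(-4, -4) = -2492*(-6*(-4) - 4*(-4))/1599 = -2492*(24 + 16)/1599 = -2492/1599*40 = -99680/1599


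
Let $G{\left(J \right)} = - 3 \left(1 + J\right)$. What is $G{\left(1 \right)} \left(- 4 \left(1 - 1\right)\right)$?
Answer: $0$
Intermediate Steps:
$G{\left(J \right)} = -3 - 3 J$
$G{\left(1 \right)} \left(- 4 \left(1 - 1\right)\right) = \left(-3 - 3\right) \left(- 4 \left(1 - 1\right)\right) = \left(-3 - 3\right) \left(\left(-4\right) 0\right) = \left(-6\right) 0 = 0$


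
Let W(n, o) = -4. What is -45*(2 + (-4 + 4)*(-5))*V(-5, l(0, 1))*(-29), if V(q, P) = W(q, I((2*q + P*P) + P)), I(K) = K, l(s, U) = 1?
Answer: -10440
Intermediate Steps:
V(q, P) = -4
-45*(2 + (-4 + 4)*(-5))*V(-5, l(0, 1))*(-29) = -45*(2 + (-4 + 4)*(-5))*(-4)*(-29) = -45*(2 + 0*(-5))*(-4)*(-29) = -45*(2 + 0)*(-4)*(-29) = -90*(-4)*(-29) = -45*(-8)*(-29) = 360*(-29) = -10440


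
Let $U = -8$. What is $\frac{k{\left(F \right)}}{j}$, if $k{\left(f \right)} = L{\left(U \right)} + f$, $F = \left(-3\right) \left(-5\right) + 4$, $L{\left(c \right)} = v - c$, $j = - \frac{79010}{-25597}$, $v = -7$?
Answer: $\frac{51194}{7901} \approx 6.4794$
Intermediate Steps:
$j = \frac{79010}{25597}$ ($j = \left(-79010\right) \left(- \frac{1}{25597}\right) = \frac{79010}{25597} \approx 3.0867$)
$L{\left(c \right)} = -7 - c$
$F = 19$ ($F = 15 + 4 = 19$)
$k{\left(f \right)} = 1 + f$ ($k{\left(f \right)} = \left(-7 - -8\right) + f = \left(-7 + 8\right) + f = 1 + f$)
$\frac{k{\left(F \right)}}{j} = \frac{1 + 19}{\frac{79010}{25597}} = 20 \cdot \frac{25597}{79010} = \frac{51194}{7901}$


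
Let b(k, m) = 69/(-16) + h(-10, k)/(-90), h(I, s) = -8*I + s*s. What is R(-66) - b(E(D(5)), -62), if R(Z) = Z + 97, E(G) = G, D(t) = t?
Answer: 1751/48 ≈ 36.479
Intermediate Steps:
h(I, s) = s**2 - 8*I (h(I, s) = -8*I + s**2 = s**2 - 8*I)
b(k, m) = -749/144 - k**2/90 (b(k, m) = 69/(-16) + (k**2 - 8*(-10))/(-90) = 69*(-1/16) + (k**2 + 80)*(-1/90) = -69/16 + (80 + k**2)*(-1/90) = -69/16 + (-8/9 - k**2/90) = -749/144 - k**2/90)
R(Z) = 97 + Z
R(-66) - b(E(D(5)), -62) = (97 - 66) - (-749/144 - 1/90*5**2) = 31 - (-749/144 - 1/90*25) = 31 - (-749/144 - 5/18) = 31 - 1*(-263/48) = 31 + 263/48 = 1751/48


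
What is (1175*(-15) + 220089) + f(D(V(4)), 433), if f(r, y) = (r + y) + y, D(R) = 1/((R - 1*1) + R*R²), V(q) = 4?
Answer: 13623111/67 ≈ 2.0333e+5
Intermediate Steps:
D(R) = 1/(-1 + R + R³) (D(R) = 1/((R - 1) + R³) = 1/((-1 + R) + R³) = 1/(-1 + R + R³))
f(r, y) = r + 2*y
(1175*(-15) + 220089) + f(D(V(4)), 433) = (1175*(-15) + 220089) + (1/(-1 + 4 + 4³) + 2*433) = (-17625 + 220089) + (1/(-1 + 4 + 64) + 866) = 202464 + (1/67 + 866) = 202464 + 58023/67 = 13623111/67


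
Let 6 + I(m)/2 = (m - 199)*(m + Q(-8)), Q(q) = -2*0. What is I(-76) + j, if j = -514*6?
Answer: 38704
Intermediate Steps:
j = -3084
Q(q) = 0
I(m) = -12 + 2*m*(-199 + m) (I(m) = -12 + 2*((m - 199)*(m + 0)) = -12 + 2*((-199 + m)*m) = -12 + 2*(m*(-199 + m)) = -12 + 2*m*(-199 + m))
I(-76) + j = (-12 - 398*(-76) + 2*(-76)²) - 3084 = (-12 + 30248 + 2*5776) - 3084 = (-12 + 30248 + 11552) - 3084 = 41788 - 3084 = 38704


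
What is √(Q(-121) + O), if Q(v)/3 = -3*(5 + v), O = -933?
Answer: √111 ≈ 10.536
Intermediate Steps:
Q(v) = -45 - 9*v (Q(v) = 3*(-3*(5 + v)) = 3*(-15 - 3*v) = -45 - 9*v)
√(Q(-121) + O) = √((-45 - 9*(-121)) - 933) = √((-45 + 1089) - 933) = √(1044 - 933) = √111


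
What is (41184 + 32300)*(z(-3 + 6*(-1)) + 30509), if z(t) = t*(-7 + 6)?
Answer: 2242584712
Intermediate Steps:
z(t) = -t (z(t) = t*(-1) = -t)
(41184 + 32300)*(z(-3 + 6*(-1)) + 30509) = (41184 + 32300)*(-(-3 + 6*(-1)) + 30509) = 73484*(-(-3 - 6) + 30509) = 73484*(-1*(-9) + 30509) = 73484*(9 + 30509) = 73484*30518 = 2242584712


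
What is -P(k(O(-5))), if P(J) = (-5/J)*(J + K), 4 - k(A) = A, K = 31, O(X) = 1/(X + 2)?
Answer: 530/13 ≈ 40.769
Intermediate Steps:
O(X) = 1/(2 + X)
k(A) = 4 - A
P(J) = -5*(31 + J)/J (P(J) = (-5/J)*(J + 31) = (-5/J)*(31 + J) = -5*(31 + J)/J)
-P(k(O(-5))) = -(-5 - 155/(4 - 1/(2 - 5))) = -(-5 - 155/(4 - 1/(-3))) = -(-5 - 155/(4 - 1*(-⅓))) = -(-5 - 155/(4 + ⅓)) = -(-5 - 155/13/3) = -(-5 - 155*3/13) = -(-5 - 465/13) = -1*(-530/13) = 530/13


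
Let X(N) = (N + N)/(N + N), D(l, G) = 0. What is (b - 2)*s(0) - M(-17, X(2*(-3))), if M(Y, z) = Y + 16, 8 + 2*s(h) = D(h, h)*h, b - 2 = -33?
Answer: 133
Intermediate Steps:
b = -31 (b = 2 - 33 = -31)
s(h) = -4 (s(h) = -4 + (0*h)/2 = -4 + (½)*0 = -4 + 0 = -4)
X(N) = 1 (X(N) = (2*N)/((2*N)) = (2*N)*(1/(2*N)) = 1)
M(Y, z) = 16 + Y
(b - 2)*s(0) - M(-17, X(2*(-3))) = (-31 - 2)*(-4) - (16 - 17) = -33*(-4) - 1*(-1) = 132 + 1 = 133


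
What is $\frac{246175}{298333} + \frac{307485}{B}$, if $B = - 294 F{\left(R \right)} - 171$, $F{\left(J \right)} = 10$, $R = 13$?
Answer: $- \frac{1783668080}{18198313} \approx -98.013$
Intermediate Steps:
$B = -3111$ ($B = \left(-294\right) 10 - 171 = -2940 - 171 = -3111$)
$\frac{246175}{298333} + \frac{307485}{B} = \frac{246175}{298333} + \frac{307485}{-3111} = 246175 \cdot \frac{1}{298333} + 307485 \left(- \frac{1}{3111}\right) = \frac{246175}{298333} - \frac{102495}{1037} = - \frac{1783668080}{18198313}$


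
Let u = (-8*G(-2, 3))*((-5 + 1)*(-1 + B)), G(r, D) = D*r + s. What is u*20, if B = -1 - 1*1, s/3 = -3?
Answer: 28800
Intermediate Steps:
s = -9 (s = 3*(-3) = -9)
G(r, D) = -9 + D*r (G(r, D) = D*r - 9 = -9 + D*r)
B = -2 (B = -1 - 1 = -2)
u = 1440 (u = (-8*(-9 + 3*(-2)))*((-5 + 1)*(-1 - 2)) = (-8*(-9 - 6))*(-4*(-3)) = -8*(-15)*12 = 120*12 = 1440)
u*20 = 1440*20 = 28800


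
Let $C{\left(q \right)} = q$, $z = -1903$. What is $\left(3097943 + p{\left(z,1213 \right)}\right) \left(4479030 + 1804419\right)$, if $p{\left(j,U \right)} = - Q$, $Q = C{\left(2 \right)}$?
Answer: $19465754278509$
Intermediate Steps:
$Q = 2$
$p{\left(j,U \right)} = -2$ ($p{\left(j,U \right)} = \left(-1\right) 2 = -2$)
$\left(3097943 + p{\left(z,1213 \right)}\right) \left(4479030 + 1804419\right) = \left(3097943 - 2\right) \left(4479030 + 1804419\right) = 3097941 \cdot 6283449 = 19465754278509$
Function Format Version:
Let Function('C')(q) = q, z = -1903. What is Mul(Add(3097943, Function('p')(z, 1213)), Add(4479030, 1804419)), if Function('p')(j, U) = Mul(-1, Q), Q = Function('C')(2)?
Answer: 19465754278509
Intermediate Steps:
Q = 2
Function('p')(j, U) = -2 (Function('p')(j, U) = Mul(-1, 2) = -2)
Mul(Add(3097943, Function('p')(z, 1213)), Add(4479030, 1804419)) = Mul(Add(3097943, -2), Add(4479030, 1804419)) = Mul(3097941, 6283449) = 19465754278509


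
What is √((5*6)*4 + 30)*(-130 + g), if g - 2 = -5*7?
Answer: -815*√6 ≈ -1996.3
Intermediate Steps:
g = -33 (g = 2 - 5*7 = 2 - 35 = -33)
√((5*6)*4 + 30)*(-130 + g) = √((5*6)*4 + 30)*(-130 - 33) = √(30*4 + 30)*(-163) = √(120 + 30)*(-163) = √150*(-163) = (5*√6)*(-163) = -815*√6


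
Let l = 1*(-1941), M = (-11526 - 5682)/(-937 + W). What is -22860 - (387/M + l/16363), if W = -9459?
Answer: -180627562033/7821514 ≈ -23094.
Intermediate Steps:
M = 4302/2599 (M = (-11526 - 5682)/(-937 - 9459) = -17208/(-10396) = -17208*(-1/10396) = 4302/2599 ≈ 1.6553)
l = -1941
-22860 - (387/M + l/16363) = -22860 - (387/(4302/2599) - 1941/16363) = -22860 - (387*(2599/4302) - 1941*1/16363) = -22860 - (111757/478 - 1941/16363) = -22860 - 1*1827751993/7821514 = -22860 - 1827751993/7821514 = -180627562033/7821514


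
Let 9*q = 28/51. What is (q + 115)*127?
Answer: 6707251/459 ≈ 14613.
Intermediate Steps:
q = 28/459 (q = (28/51)/9 = (28*(1/51))/9 = (1/9)*(28/51) = 28/459 ≈ 0.061002)
(q + 115)*127 = (28/459 + 115)*127 = (52813/459)*127 = 6707251/459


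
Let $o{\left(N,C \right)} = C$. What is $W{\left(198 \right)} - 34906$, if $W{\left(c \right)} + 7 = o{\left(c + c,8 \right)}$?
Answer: $-34905$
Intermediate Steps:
$W{\left(c \right)} = 1$ ($W{\left(c \right)} = -7 + 8 = 1$)
$W{\left(198 \right)} - 34906 = 1 - 34906 = -34905$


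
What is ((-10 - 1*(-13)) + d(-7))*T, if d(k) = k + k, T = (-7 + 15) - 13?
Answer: 55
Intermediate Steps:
T = -5 (T = 8 - 13 = -5)
d(k) = 2*k
((-10 - 1*(-13)) + d(-7))*T = ((-10 - 1*(-13)) + 2*(-7))*(-5) = ((-10 + 13) - 14)*(-5) = (3 - 14)*(-5) = -11*(-5) = 55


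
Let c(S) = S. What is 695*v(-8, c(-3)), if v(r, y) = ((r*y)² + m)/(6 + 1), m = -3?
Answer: 398235/7 ≈ 56891.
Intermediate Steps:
v(r, y) = -3/7 + r²*y²/7 (v(r, y) = ((r*y)² - 3)/(6 + 1) = (r²*y² - 3)/7 = (-3 + r²*y²)*(⅐) = -3/7 + r²*y²/7)
695*v(-8, c(-3)) = 695*(-3/7 + (⅐)*(-8)²*(-3)²) = 695*(-3/7 + (⅐)*64*9) = 695*(-3/7 + 576/7) = 695*(573/7) = 398235/7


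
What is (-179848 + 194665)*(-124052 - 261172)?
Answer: -5707864008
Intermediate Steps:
(-179848 + 194665)*(-124052 - 261172) = 14817*(-385224) = -5707864008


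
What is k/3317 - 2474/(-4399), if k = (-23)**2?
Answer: 10533329/14591483 ≈ 0.72188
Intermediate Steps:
k = 529
k/3317 - 2474/(-4399) = 529/3317 - 2474/(-4399) = 529*(1/3317) - 2474*(-1/4399) = 529/3317 + 2474/4399 = 10533329/14591483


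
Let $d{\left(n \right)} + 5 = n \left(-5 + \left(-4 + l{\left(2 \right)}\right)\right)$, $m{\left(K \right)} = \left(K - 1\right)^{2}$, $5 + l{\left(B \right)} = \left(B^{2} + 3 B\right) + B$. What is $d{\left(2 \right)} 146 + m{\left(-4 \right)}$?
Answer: $-1289$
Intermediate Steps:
$l{\left(B \right)} = -5 + B^{2} + 4 B$ ($l{\left(B \right)} = -5 + \left(\left(B^{2} + 3 B\right) + B\right) = -5 + \left(B^{2} + 4 B\right) = -5 + B^{2} + 4 B$)
$m{\left(K \right)} = \left(-1 + K\right)^{2}$
$d{\left(n \right)} = -5 - 2 n$ ($d{\left(n \right)} = -5 + n \left(-5 + \left(-4 + \left(-5 + 2^{2} + 4 \cdot 2\right)\right)\right) = -5 + n \left(-5 + \left(-4 + \left(-5 + 4 + 8\right)\right)\right) = -5 + n \left(-5 + \left(-4 + 7\right)\right) = -5 + n \left(-5 + 3\right) = -5 + n \left(-2\right) = -5 - 2 n$)
$d{\left(2 \right)} 146 + m{\left(-4 \right)} = \left(-5 - 4\right) 146 + \left(-1 - 4\right)^{2} = \left(-5 - 4\right) 146 + \left(-5\right)^{2} = \left(-9\right) 146 + 25 = -1314 + 25 = -1289$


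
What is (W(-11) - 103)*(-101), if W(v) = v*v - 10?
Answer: -808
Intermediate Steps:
W(v) = -10 + v² (W(v) = v² - 10 = -10 + v²)
(W(-11) - 103)*(-101) = ((-10 + (-11)²) - 103)*(-101) = ((-10 + 121) - 103)*(-101) = (111 - 103)*(-101) = 8*(-101) = -808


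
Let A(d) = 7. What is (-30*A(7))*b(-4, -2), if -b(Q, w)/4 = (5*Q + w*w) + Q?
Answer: -16800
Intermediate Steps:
b(Q, w) = -24*Q - 4*w**2 (b(Q, w) = -4*((5*Q + w*w) + Q) = -4*((5*Q + w**2) + Q) = -4*((w**2 + 5*Q) + Q) = -4*(w**2 + 6*Q) = -24*Q - 4*w**2)
(-30*A(7))*b(-4, -2) = (-30*7)*(-24*(-4) - 4*(-2)**2) = -210*(96 - 4*4) = -210*(96 - 16) = -210*80 = -16800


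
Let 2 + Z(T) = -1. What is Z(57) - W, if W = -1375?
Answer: 1372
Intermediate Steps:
Z(T) = -3 (Z(T) = -2 - 1 = -3)
Z(57) - W = -3 - 1*(-1375) = -3 + 1375 = 1372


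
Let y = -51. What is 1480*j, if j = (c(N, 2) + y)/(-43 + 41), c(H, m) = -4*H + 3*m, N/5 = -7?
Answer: -70300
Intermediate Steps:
N = -35 (N = 5*(-7) = -35)
j = -95/2 (j = ((-4*(-35) + 3*2) - 51)/(-43 + 41) = ((140 + 6) - 51)/(-2) = (146 - 51)*(-½) = 95*(-½) = -95/2 ≈ -47.500)
1480*j = 1480*(-95/2) = -70300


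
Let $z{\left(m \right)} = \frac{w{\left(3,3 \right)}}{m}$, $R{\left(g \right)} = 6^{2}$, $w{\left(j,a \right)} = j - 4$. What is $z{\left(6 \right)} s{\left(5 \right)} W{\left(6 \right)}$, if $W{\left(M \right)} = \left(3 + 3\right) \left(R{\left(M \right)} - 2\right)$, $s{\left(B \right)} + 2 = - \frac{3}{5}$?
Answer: $\frac{442}{5} \approx 88.4$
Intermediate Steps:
$w{\left(j,a \right)} = -4 + j$ ($w{\left(j,a \right)} = j - 4 = -4 + j$)
$s{\left(B \right)} = - \frac{13}{5}$ ($s{\left(B \right)} = -2 - \frac{3}{5} = - \frac{13}{5}$)
$R{\left(g \right)} = 36$
$z{\left(m \right)} = - \frac{1}{m}$ ($z{\left(m \right)} = \frac{-4 + 3}{m} = - \frac{1}{m}$)
$W{\left(M \right)} = 204$ ($W{\left(M \right)} = \left(3 + 3\right) \left(36 - 2\right) = 6 \cdot 34 = 204$)
$z{\left(6 \right)} s{\left(5 \right)} W{\left(6 \right)} = - \frac{1}{6} \left(- \frac{13}{5}\right) 204 = \left(-1\right) \frac{1}{6} \left(- \frac{13}{5}\right) 204 = \left(- \frac{1}{6}\right) \left(- \frac{13}{5}\right) 204 = \frac{13}{30} \cdot 204 = \frac{442}{5}$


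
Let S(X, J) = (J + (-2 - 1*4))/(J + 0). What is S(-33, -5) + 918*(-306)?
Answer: -1404529/5 ≈ -2.8091e+5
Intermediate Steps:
S(X, J) = (-6 + J)/J (S(X, J) = (J + (-2 - 4))/J = (J - 6)/J = (-6 + J)/J)
S(-33, -5) + 918*(-306) = (-6 - 5)/(-5) + 918*(-306) = -⅕*(-11) - 280908 = 11/5 - 280908 = -1404529/5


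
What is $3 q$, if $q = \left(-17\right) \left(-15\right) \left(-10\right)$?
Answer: $-7650$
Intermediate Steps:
$q = -2550$ ($q = 255 \left(-10\right) = -2550$)
$3 q = 3 \left(-2550\right) = -7650$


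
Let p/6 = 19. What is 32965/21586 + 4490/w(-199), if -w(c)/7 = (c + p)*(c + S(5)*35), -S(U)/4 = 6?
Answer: 4056441337/2668914626 ≈ 1.5199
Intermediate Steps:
p = 114 (p = 6*19 = 114)
S(U) = -24 (S(U) = -4*6 = -24)
w(c) = -7*(-840 + c)*(114 + c) (w(c) = -7*(c + 114)*(c - 24*35) = -7*(114 + c)*(c - 840) = -7*(114 + c)*(-840 + c) = -7*(-840 + c)*(114 + c))
32965/21586 + 4490/w(-199) = 32965/21586 + 4490/(670320 - 7*(-199)**2 + 5082*(-199)) = 32965*(1/21586) + 4490/(670320 - 7*39601 - 1011318) = 32965/21586 + 4490/(670320 - 277207 - 1011318) = 32965/21586 + 4490/(-618205) = 32965/21586 + 4490*(-1/618205) = 32965/21586 - 898/123641 = 4056441337/2668914626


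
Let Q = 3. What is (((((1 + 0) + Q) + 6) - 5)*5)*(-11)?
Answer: -275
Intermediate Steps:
(((((1 + 0) + Q) + 6) - 5)*5)*(-11) = (((((1 + 0) + 3) + 6) - 5)*5)*(-11) = ((((1 + 3) + 6) - 5)*5)*(-11) = (((4 + 6) - 5)*5)*(-11) = ((10 - 5)*5)*(-11) = (5*5)*(-11) = 25*(-11) = -275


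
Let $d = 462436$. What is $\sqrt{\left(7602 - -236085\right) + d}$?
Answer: $\sqrt{706123} \approx 840.31$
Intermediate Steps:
$\sqrt{\left(7602 - -236085\right) + d} = \sqrt{\left(7602 - -236085\right) + 462436} = \sqrt{\left(7602 + 236085\right) + 462436} = \sqrt{243687 + 462436} = \sqrt{706123}$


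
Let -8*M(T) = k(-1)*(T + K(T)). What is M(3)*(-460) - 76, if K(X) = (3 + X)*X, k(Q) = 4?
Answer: 4754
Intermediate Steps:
K(X) = X*(3 + X)
M(T) = -T/2 - T*(3 + T)/2 (M(T) = -(T + T*(3 + T))/2 = -(4*T + 4*T*(3 + T))/8 = -T/2 - T*(3 + T)/2)
M(3)*(-460) - 76 = ((½)*3*(-4 - 1*3))*(-460) - 76 = ((½)*3*(-4 - 3))*(-460) - 76 = ((½)*3*(-7))*(-460) - 76 = -21/2*(-460) - 76 = 4830 - 76 = 4754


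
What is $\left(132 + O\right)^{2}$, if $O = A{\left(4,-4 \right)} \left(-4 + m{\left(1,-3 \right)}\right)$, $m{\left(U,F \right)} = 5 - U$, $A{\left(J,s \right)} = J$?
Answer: $17424$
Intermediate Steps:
$O = 0$ ($O = 4 \left(-4 + \left(5 - 1\right)\right) = 4 \left(-4 + 4\right) = 4 \cdot 0 = 0$)
$\left(132 + O\right)^{2} = \left(132 + 0\right)^{2} = 132^{2} = 17424$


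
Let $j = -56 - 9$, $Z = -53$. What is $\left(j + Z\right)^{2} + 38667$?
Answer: $52591$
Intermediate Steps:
$j = -65$
$\left(j + Z\right)^{2} + 38667 = \left(-65 - 53\right)^{2} + 38667 = \left(-118\right)^{2} + 38667 = 13924 + 38667 = 52591$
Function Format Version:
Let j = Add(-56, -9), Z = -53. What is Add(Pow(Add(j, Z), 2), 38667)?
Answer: 52591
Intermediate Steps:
j = -65
Add(Pow(Add(j, Z), 2), 38667) = Add(Pow(Add(-65, -53), 2), 38667) = Add(Pow(-118, 2), 38667) = Add(13924, 38667) = 52591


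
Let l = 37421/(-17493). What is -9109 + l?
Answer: -159381158/17493 ≈ -9111.1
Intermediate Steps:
l = -37421/17493 (l = 37421*(-1/17493) = -37421/17493 ≈ -2.1392)
-9109 + l = -9109 - 37421/17493 = -159381158/17493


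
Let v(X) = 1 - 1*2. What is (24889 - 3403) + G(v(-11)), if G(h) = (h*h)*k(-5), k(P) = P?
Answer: 21481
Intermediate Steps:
v(X) = -1 (v(X) = 1 - 2 = -1)
G(h) = -5*h² (G(h) = (h*h)*(-5) = h²*(-5) = -5*h²)
(24889 - 3403) + G(v(-11)) = (24889 - 3403) - 5*(-1)² = 21486 - 5*1 = 21486 - 5 = 21481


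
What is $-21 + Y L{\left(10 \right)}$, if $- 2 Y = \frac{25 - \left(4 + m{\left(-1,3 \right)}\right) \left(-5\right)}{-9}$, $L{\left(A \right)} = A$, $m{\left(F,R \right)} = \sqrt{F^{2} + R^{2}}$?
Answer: $4 + \frac{25 \sqrt{10}}{9} \approx 12.784$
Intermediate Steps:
$Y = \frac{5}{2} + \frac{5 \sqrt{10}}{18}$ ($Y = - \frac{\left(25 - \left(4 + \sqrt{\left(-1\right)^{2} + 3^{2}}\right) \left(-5\right)\right) \frac{1}{-9}}{2} = - \frac{\left(25 - \left(4 + \sqrt{1 + 9}\right) \left(-5\right)\right) \left(- \frac{1}{9}\right)}{2} = - \frac{\left(25 - \left(4 + \sqrt{10}\right) \left(-5\right)\right) \left(- \frac{1}{9}\right)}{2} = - \frac{\left(25 - \left(-20 - 5 \sqrt{10}\right)\right) \left(- \frac{1}{9}\right)}{2} = - \frac{\left(25 + \left(20 + 5 \sqrt{10}\right)\right) \left(- \frac{1}{9}\right)}{2} = - \frac{\left(45 + 5 \sqrt{10}\right) \left(- \frac{1}{9}\right)}{2} = - \frac{-5 - \frac{5 \sqrt{10}}{9}}{2} = \frac{5}{2} + \frac{5 \sqrt{10}}{18} \approx 3.3784$)
$-21 + Y L{\left(10 \right)} = -21 + \left(\frac{5}{2} + \frac{5 \sqrt{10}}{18}\right) 10 = -21 + \left(25 + \frac{25 \sqrt{10}}{9}\right) = 4 + \frac{25 \sqrt{10}}{9}$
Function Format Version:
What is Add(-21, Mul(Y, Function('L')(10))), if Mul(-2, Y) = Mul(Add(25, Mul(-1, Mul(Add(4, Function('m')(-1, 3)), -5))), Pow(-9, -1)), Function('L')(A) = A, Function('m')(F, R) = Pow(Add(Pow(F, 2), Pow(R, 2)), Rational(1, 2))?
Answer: Add(4, Mul(Rational(25, 9), Pow(10, Rational(1, 2)))) ≈ 12.784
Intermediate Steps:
Y = Add(Rational(5, 2), Mul(Rational(5, 18), Pow(10, Rational(1, 2)))) (Y = Mul(Rational(-1, 2), Mul(Add(25, Mul(-1, Mul(Add(4, Pow(Add(Pow(-1, 2), Pow(3, 2)), Rational(1, 2))), -5))), Pow(-9, -1))) = Mul(Rational(-1, 2), Mul(Add(25, Mul(-1, Mul(Add(4, Pow(Add(1, 9), Rational(1, 2))), -5))), Rational(-1, 9))) = Mul(Rational(-1, 2), Mul(Add(25, Mul(-1, Mul(Add(4, Pow(10, Rational(1, 2))), -5))), Rational(-1, 9))) = Mul(Rational(-1, 2), Mul(Add(25, Mul(-1, Add(-20, Mul(-5, Pow(10, Rational(1, 2)))))), Rational(-1, 9))) = Mul(Rational(-1, 2), Mul(Add(25, Add(20, Mul(5, Pow(10, Rational(1, 2))))), Rational(-1, 9))) = Mul(Rational(-1, 2), Mul(Add(45, Mul(5, Pow(10, Rational(1, 2)))), Rational(-1, 9))) = Mul(Rational(-1, 2), Add(-5, Mul(Rational(-5, 9), Pow(10, Rational(1, 2))))) = Add(Rational(5, 2), Mul(Rational(5, 18), Pow(10, Rational(1, 2)))) ≈ 3.3784)
Add(-21, Mul(Y, Function('L')(10))) = Add(-21, Mul(Add(Rational(5, 2), Mul(Rational(5, 18), Pow(10, Rational(1, 2)))), 10)) = Add(-21, Add(25, Mul(Rational(25, 9), Pow(10, Rational(1, 2))))) = Add(4, Mul(Rational(25, 9), Pow(10, Rational(1, 2))))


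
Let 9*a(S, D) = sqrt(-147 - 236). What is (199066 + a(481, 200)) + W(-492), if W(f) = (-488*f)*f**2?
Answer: 58118797210 + I*sqrt(383)/9 ≈ 5.8119e+10 + 2.1745*I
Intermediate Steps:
a(S, D) = I*sqrt(383)/9 (a(S, D) = sqrt(-147 - 236)/9 = sqrt(-383)/9 = (I*sqrt(383))/9 = I*sqrt(383)/9)
W(f) = -488*f**3
(199066 + a(481, 200)) + W(-492) = (199066 + I*sqrt(383)/9) - 488*(-492)**3 = (199066 + I*sqrt(383)/9) - 488*(-119095488) = (199066 + I*sqrt(383)/9) + 58118598144 = 58118797210 + I*sqrt(383)/9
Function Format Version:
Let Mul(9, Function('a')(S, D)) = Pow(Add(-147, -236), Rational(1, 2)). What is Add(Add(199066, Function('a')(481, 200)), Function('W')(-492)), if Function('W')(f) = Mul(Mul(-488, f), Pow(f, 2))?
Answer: Add(58118797210, Mul(Rational(1, 9), I, Pow(383, Rational(1, 2)))) ≈ Add(5.8119e+10, Mul(2.1745, I))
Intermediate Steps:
Function('a')(S, D) = Mul(Rational(1, 9), I, Pow(383, Rational(1, 2))) (Function('a')(S, D) = Mul(Rational(1, 9), Pow(Add(-147, -236), Rational(1, 2))) = Mul(Rational(1, 9), Pow(-383, Rational(1, 2))) = Mul(Rational(1, 9), Mul(I, Pow(383, Rational(1, 2)))) = Mul(Rational(1, 9), I, Pow(383, Rational(1, 2))))
Function('W')(f) = Mul(-488, Pow(f, 3))
Add(Add(199066, Function('a')(481, 200)), Function('W')(-492)) = Add(Add(199066, Mul(Rational(1, 9), I, Pow(383, Rational(1, 2)))), Mul(-488, Pow(-492, 3))) = Add(Add(199066, Mul(Rational(1, 9), I, Pow(383, Rational(1, 2)))), Mul(-488, -119095488)) = Add(Add(199066, Mul(Rational(1, 9), I, Pow(383, Rational(1, 2)))), 58118598144) = Add(58118797210, Mul(Rational(1, 9), I, Pow(383, Rational(1, 2))))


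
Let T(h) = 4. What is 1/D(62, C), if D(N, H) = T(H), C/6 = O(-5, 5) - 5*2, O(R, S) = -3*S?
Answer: ¼ ≈ 0.25000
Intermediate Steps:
C = -150 (C = 6*(-3*5 - 5*2) = 6*(-15 - 10) = 6*(-25) = -150)
D(N, H) = 4
1/D(62, C) = 1/4 = ¼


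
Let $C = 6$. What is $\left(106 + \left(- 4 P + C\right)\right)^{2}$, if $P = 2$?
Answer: $10816$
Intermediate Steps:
$\left(106 + \left(- 4 P + C\right)\right)^{2} = \left(106 + \left(\left(-4\right) 2 + 6\right)\right)^{2} = \left(106 + \left(-8 + 6\right)\right)^{2} = \left(106 - 2\right)^{2} = 104^{2} = 10816$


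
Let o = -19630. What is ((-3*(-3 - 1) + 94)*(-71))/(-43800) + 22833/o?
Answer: -42617501/42989700 ≈ -0.99134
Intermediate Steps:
((-3*(-3 - 1) + 94)*(-71))/(-43800) + 22833/o = ((-3*(-3 - 1) + 94)*(-71))/(-43800) + 22833/(-19630) = ((-3*(-4) + 94)*(-71))*(-1/43800) + 22833*(-1/19630) = ((12 + 94)*(-71))*(-1/43800) - 22833/19630 = (106*(-71))*(-1/43800) - 22833/19630 = -7526*(-1/43800) - 22833/19630 = 3763/21900 - 22833/19630 = -42617501/42989700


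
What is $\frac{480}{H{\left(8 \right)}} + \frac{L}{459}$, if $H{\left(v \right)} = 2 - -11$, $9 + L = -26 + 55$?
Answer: $\frac{220580}{5967} \approx 36.967$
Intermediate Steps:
$L = 20$ ($L = -9 + \left(-26 + 55\right) = -9 + 29 = 20$)
$H{\left(v \right)} = 13$ ($H{\left(v \right)} = 2 + 11 = 13$)
$\frac{480}{H{\left(8 \right)}} + \frac{L}{459} = \frac{480}{13} + \frac{20}{459} = \frac{220580}{5967}$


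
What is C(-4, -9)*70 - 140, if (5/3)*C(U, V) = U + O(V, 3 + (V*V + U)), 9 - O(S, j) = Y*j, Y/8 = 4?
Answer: -107450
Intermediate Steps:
Y = 32 (Y = 8*4 = 32)
O(S, j) = 9 - 32*j
C(U, V) = -261/5 - 96*V²/5 - 93*U/5 (C(U, V) = 3*(U + (9 - 32*(3 + (V*V + U))))/5 = 3*(U + (9 - 32*(3 + (V² + U))))/5 = 3*(U + (9 - 32*(3 + (U + V²))))/5 = 3*(U + (9 - 32*(3 + U + V²)))/5 = 3*(U + (9 + (-96 - 32*U - 32*V²)))/5 = 3*(U + (-87 - 32*U - 32*V²))/5 = 3*(-87 - 32*V² - 31*U)/5 = -261/5 - 96*V²/5 - 93*U/5)
C(-4, -9)*70 - 140 = (-261/5 - 96/5*(-9)² - 93/5*(-4))*70 - 140 = (-261/5 - 96/5*81 + 372/5)*70 - 140 = (-261/5 - 7776/5 + 372/5)*70 - 140 = -1533*70 - 140 = -107310 - 140 = -107450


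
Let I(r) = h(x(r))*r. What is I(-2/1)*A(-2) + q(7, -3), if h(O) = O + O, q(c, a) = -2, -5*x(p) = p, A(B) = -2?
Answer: 6/5 ≈ 1.2000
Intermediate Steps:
x(p) = -p/5
h(O) = 2*O
I(r) = -2*r²/5 (I(r) = (2*(-r/5))*r = (-2*r/5)*r = -2*r²/5)
I(-2/1)*A(-2) + q(7, -3) = -2*(-2/1)²/5*(-2) - 2 = -2*(-2*1)²/5*(-2) - 2 = -⅖*(-2)²*(-2) - 2 = -⅖*4*(-2) - 2 = -8/5*(-2) - 2 = 16/5 - 2 = 6/5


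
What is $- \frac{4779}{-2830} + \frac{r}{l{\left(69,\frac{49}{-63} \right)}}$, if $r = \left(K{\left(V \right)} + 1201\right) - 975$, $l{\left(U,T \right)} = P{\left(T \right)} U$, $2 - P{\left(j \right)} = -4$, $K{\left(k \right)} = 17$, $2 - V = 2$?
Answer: $\frac{74061}{32545} \approx 2.2757$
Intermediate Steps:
$V = 0$ ($V = 2 - 2 = 0$)
$P{\left(j \right)} = 6$ ($P{\left(j \right)} = 2 - -4 = 2 + 4 = 6$)
$l{\left(U,T \right)} = 6 U$
$r = 243$ ($r = \left(17 + 1201\right) - 975 = 1218 - 975 = 243$)
$- \frac{4779}{-2830} + \frac{r}{l{\left(69,\frac{49}{-63} \right)}} = - \frac{4779}{-2830} + \frac{243}{6 \cdot 69} = \left(-4779\right) \left(- \frac{1}{2830}\right) + \frac{243}{414} = \frac{4779}{2830} + 243 \cdot \frac{1}{414} = \frac{4779}{2830} + \frac{27}{46} = \frac{74061}{32545}$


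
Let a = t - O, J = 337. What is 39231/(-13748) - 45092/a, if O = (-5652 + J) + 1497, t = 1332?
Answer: -410982233/35401100 ≈ -11.609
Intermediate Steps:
O = -3818 (O = (-5652 + 337) + 1497 = -5315 + 1497 = -3818)
a = 5150 (a = 1332 - 1*(-3818) = 1332 + 3818 = 5150)
39231/(-13748) - 45092/a = 39231/(-13748) - 45092/5150 = 39231*(-1/13748) - 45092*1/5150 = -39231/13748 - 22546/2575 = -410982233/35401100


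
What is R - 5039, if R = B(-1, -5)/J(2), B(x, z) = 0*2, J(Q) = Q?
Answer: -5039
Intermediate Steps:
B(x, z) = 0
R = 0 (R = 0/2 = 0*(½) = 0)
R - 5039 = 0 - 5039 = -5039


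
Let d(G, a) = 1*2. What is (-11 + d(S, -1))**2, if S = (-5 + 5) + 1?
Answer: 81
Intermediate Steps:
S = 1 (S = 0 + 1 = 1)
d(G, a) = 2
(-11 + d(S, -1))**2 = (-11 + 2)**2 = (-9)**2 = 81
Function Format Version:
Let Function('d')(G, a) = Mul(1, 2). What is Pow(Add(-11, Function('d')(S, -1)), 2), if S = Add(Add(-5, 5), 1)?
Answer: 81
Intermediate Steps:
S = 1 (S = Add(0, 1) = 1)
Function('d')(G, a) = 2
Pow(Add(-11, Function('d')(S, -1)), 2) = Pow(Add(-11, 2), 2) = Pow(-9, 2) = 81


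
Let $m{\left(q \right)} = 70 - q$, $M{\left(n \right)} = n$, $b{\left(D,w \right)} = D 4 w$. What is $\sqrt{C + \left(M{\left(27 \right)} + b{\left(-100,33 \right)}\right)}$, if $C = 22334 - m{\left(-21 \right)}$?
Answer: $\sqrt{9070} \approx 95.237$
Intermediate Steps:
$b{\left(D,w \right)} = 4 D w$
$C = 22243$ ($C = 22334 - \left(70 - -21\right) = 22334 - \left(70 + 21\right) = 22334 - 91 = 22243$)
$\sqrt{C + \left(M{\left(27 \right)} + b{\left(-100,33 \right)}\right)} = \sqrt{22243 + \left(27 + 4 \left(-100\right) 33\right)} = \sqrt{22243 + \left(27 - 13200\right)} = \sqrt{22243 - 13173} = \sqrt{9070}$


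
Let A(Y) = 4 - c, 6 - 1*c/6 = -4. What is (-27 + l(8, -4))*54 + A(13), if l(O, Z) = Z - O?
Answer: -2162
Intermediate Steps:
c = 60 (c = 36 - 6*(-4) = 36 + 24 = 60)
A(Y) = -56 (A(Y) = 4 - 1*60 = 4 - 60 = -56)
(-27 + l(8, -4))*54 + A(13) = (-27 + (-4 - 1*8))*54 - 56 = (-27 + (-4 - 8))*54 - 56 = (-27 - 12)*54 - 56 = -39*54 - 56 = -2106 - 56 = -2162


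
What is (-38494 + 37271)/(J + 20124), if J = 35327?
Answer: -1223/55451 ≈ -0.022056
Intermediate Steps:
(-38494 + 37271)/(J + 20124) = (-38494 + 37271)/(35327 + 20124) = -1223/55451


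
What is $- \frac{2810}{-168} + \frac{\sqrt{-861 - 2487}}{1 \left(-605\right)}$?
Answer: $\frac{1405}{84} - \frac{6 i \sqrt{93}}{605} \approx 16.726 - 0.095639 i$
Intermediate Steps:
$- \frac{2810}{-168} + \frac{\sqrt{-861 - 2487}}{1 \left(-605\right)} = \left(-2810\right) \left(- \frac{1}{168}\right) + \frac{\sqrt{-3348}}{-605} = \frac{1405}{84} + 6 i \sqrt{93} \left(- \frac{1}{605}\right) = \frac{1405}{84} - \frac{6 i \sqrt{93}}{605}$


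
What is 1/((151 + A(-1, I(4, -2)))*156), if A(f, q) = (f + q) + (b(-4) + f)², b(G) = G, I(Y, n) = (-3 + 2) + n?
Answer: 1/26832 ≈ 3.7269e-5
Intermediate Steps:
I(Y, n) = -1 + n
A(f, q) = f + q + (-4 + f)² (A(f, q) = (f + q) + (-4 + f)² = f + q + (-4 + f)²)
1/((151 + A(-1, I(4, -2)))*156) = 1/((151 + (-1 + (-1 - 2) + (-4 - 1)²))*156) = 1/((151 + (-1 - 3 + (-5)²))*156) = 1/((151 + (-1 - 3 + 25))*156) = 1/((151 + 21)*156) = 1/(172*156) = 1/26832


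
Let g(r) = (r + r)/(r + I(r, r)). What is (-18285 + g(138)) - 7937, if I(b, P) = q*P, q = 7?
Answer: -104887/4 ≈ -26222.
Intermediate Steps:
I(b, P) = 7*P
g(r) = 1/4 (g(r) = (r + r)/(r + 7*r) = (2*r)/((8*r)) = (2*r)*(1/(8*r)) = 1/4)
(-18285 + g(138)) - 7937 = (-18285 + 1/4) - 7937 = -73139/4 - 7937 = -104887/4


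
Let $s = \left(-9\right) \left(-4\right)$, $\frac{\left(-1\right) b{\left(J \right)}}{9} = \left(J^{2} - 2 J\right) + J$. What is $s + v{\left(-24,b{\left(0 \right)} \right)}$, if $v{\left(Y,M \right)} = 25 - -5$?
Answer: $66$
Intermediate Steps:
$b{\left(J \right)} = - 9 J^{2} + 9 J$ ($b{\left(J \right)} = - 9 \left(\left(J^{2} - 2 J\right) + J\right) = - 9 \left(J^{2} - J\right) = - 9 J^{2} + 9 J$)
$v{\left(Y,M \right)} = 30$ ($v{\left(Y,M \right)} = 25 + 5 = 30$)
$s = 36$
$s + v{\left(-24,b{\left(0 \right)} \right)} = 36 + 30 = 66$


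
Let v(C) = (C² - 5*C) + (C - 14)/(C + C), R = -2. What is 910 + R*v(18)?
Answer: 3976/9 ≈ 441.78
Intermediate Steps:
v(C) = C² - 5*C + (-14 + C)/(2*C) (v(C) = (C² - 5*C) + (-14 + C)/((2*C)) = (C² - 5*C) + (-14 + C)*(1/(2*C)) = (C² - 5*C) + (-14 + C)/(2*C) = C² - 5*C + (-14 + C)/(2*C))
910 + R*v(18) = 910 - 2*(½ + 18² - 7/18 - 5*18) = 910 - 2*(½ + 324 - 7*1/18 - 90) = 910 - 2*(½ + 324 - 7/18 - 90) = 910 - 2*2107/9 = 910 - 4214/9 = 3976/9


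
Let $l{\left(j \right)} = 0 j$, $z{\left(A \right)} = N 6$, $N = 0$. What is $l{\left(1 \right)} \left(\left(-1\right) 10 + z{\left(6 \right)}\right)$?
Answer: $0$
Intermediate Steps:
$z{\left(A \right)} = 0$ ($z{\left(A \right)} = 0 \cdot 6 = 0$)
$l{\left(j \right)} = 0$
$l{\left(1 \right)} \left(\left(-1\right) 10 + z{\left(6 \right)}\right) = 0 \left(\left(-1\right) 10 + 0\right) = 0 \left(-10 + 0\right) = 0 \left(-10\right) = 0$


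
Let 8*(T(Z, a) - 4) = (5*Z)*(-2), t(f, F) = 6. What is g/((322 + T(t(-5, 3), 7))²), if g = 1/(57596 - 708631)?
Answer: -4/264169820915 ≈ -1.5142e-11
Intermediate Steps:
T(Z, a) = 4 - 5*Z/4 (T(Z, a) = 4 + ((5*Z)*(-2))/8 = 4 + (-10*Z)/8 = 4 - 5*Z/4)
g = -1/651035 (g = 1/(-651035) = -1/651035 ≈ -1.5360e-6)
g/((322 + T(t(-5, 3), 7))²) = -1/(651035*(322 + (4 - 5/4*6))²) = -1/(651035*(322 + (4 - 15/2))²) = -1/(651035*(322 - 7/2)²) = -1/(651035*((637/2)²)) = -1/(651035*405769/4) = -1/651035*4/405769 = -4/264169820915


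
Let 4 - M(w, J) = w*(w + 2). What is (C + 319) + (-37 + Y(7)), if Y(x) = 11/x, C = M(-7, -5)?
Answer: 1768/7 ≈ 252.57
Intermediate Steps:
M(w, J) = 4 - w*(2 + w) (M(w, J) = 4 - w*(w + 2) = 4 - w*(2 + w))
C = -31 (C = 4 - 1*(-7)² - 2*(-7) = 4 - 1*49 + 14 = 4 - 49 + 14 = -31)
(C + 319) + (-37 + Y(7)) = (-31 + 319) + (-37 + 11/7) = 288 + (-37 + 11*(⅐)) = 288 + (-37 + 11/7) = 288 - 248/7 = 1768/7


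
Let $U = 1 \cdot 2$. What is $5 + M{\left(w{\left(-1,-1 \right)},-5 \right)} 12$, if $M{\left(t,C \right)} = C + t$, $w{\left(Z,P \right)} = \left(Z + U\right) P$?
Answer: $-67$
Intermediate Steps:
$U = 2$
$w{\left(Z,P \right)} = P \left(2 + Z\right)$ ($w{\left(Z,P \right)} = \left(Z + 2\right) P = \left(2 + Z\right) P = P \left(2 + Z\right)$)
$5 + M{\left(w{\left(-1,-1 \right)},-5 \right)} 12 = 5 + \left(-5 - \left(2 - 1\right)\right) 12 = 5 + \left(-5 - 1\right) 12 = 5 - 72 = -67$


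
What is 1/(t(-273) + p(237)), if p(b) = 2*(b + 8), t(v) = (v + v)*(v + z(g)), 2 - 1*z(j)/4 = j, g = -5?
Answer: 1/134260 ≈ 7.4482e-6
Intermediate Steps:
z(j) = 8 - 4*j
t(v) = 2*v*(28 + v) (t(v) = (v + v)*(v + (8 - 4*(-5))) = (2*v)*(v + (8 + 20)) = (2*v)*(v + 28) = (2*v)*(28 + v) = 2*v*(28 + v))
p(b) = 16 + 2*b (p(b) = 2*(8 + b) = 16 + 2*b)
1/(t(-273) + p(237)) = 1/(2*(-273)*(28 - 273) + (16 + 2*237)) = 1/(2*(-273)*(-245) + (16 + 474)) = 1/(133770 + 490) = 1/134260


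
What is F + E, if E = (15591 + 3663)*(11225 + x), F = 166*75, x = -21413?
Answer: -196147302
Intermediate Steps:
F = 12450
E = -196159752 (E = (15591 + 3663)*(11225 - 21413) = 19254*(-10188) = -196159752)
F + E = 12450 - 196159752 = -196147302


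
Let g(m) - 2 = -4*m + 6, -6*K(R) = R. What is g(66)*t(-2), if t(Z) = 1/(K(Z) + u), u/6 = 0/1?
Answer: -768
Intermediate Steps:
K(R) = -R/6
u = 0 (u = 6*(0/1) = 6*(0*1) = 6*0 = 0)
g(m) = 8 - 4*m (g(m) = 2 + (-4*m + 6) = 2 + (6 - 4*m) = 8 - 4*m)
t(Z) = -6/Z (t(Z) = 1/(-Z/6 + 0) = 1/(-Z/6) = -6/Z)
g(66)*t(-2) = (8 - 4*66)*(-6/(-2)) = (8 - 264)*(-6*(-½)) = -256*3 = -768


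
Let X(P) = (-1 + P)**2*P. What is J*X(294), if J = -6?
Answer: -151437636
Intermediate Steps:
X(P) = P*(-1 + P)**2
J*X(294) = -1764*(-1 + 294)**2 = -1764*293**2 = -1764*85849 = -6*25239606 = -151437636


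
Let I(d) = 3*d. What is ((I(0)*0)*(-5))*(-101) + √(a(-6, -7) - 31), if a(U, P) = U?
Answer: I*√37 ≈ 6.0828*I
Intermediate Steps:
((I(0)*0)*(-5))*(-101) + √(a(-6, -7) - 31) = (((3*0)*0)*(-5))*(-101) + √(-6 - 31) = ((0*0)*(-5))*(-101) + √(-37) = (0*(-5))*(-101) + I*√37 = 0*(-101) + I*√37 = 0 + I*√37 = I*√37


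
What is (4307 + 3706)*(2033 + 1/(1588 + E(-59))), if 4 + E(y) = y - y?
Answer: 8601349183/528 ≈ 1.6290e+7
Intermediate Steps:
E(y) = -4 (E(y) = -4 + (y - y) = -4 + 0 = -4)
(4307 + 3706)*(2033 + 1/(1588 + E(-59))) = (4307 + 3706)*(2033 + 1/(1588 - 4)) = 8013*(2033 + 1/1584) = 8013*(3220273/1584) = 8601349183/528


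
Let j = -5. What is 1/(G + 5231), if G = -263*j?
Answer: 1/6546 ≈ 0.00015277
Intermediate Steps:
G = 1315 (G = -263*(-5) = 1315)
1/(G + 5231) = 1/(1315 + 5231) = 1/6546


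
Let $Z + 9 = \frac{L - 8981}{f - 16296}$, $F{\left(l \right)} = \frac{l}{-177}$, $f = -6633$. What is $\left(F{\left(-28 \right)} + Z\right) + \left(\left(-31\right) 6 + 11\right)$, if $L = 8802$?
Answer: $- \frac{82897553}{450937} \approx -183.83$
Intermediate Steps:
$F{\left(l \right)} = - \frac{l}{177}$ ($F{\left(l \right)} = l \left(- \frac{1}{177}\right) = - \frac{l}{177}$)
$Z = - \frac{206182}{22929}$ ($Z = -9 + \frac{8802 - 8981}{-6633 - 16296} = -9 - \frac{179}{-22929} = -9 - - \frac{179}{22929} = -9 + \frac{179}{22929} = - \frac{206182}{22929} \approx -8.9922$)
$\left(F{\left(-28 \right)} + Z\right) + \left(\left(-31\right) 6 + 11\right) = \left(\left(- \frac{1}{177}\right) \left(-28\right) - \frac{206182}{22929}\right) + \left(\left(-31\right) 6 + 11\right) = \left(\frac{28}{177} - \frac{206182}{22929}\right) + \left(-186 + 11\right) = - \frac{3983578}{450937} - 175 = - \frac{82897553}{450937}$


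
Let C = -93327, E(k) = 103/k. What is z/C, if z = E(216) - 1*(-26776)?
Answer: -5783719/20158632 ≈ -0.28691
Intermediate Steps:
z = 5783719/216 (z = 103/216 - 1*(-26776) = 103*(1/216) + 26776 = 103/216 + 26776 = 5783719/216 ≈ 26776.)
z/C = (5783719/216)/(-93327) = (5783719/216)*(-1/93327) = -5783719/20158632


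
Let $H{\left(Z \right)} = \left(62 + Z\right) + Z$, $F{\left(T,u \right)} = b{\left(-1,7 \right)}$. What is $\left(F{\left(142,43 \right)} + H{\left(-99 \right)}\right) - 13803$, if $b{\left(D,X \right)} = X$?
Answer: $-13932$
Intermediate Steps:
$F{\left(T,u \right)} = 7$
$H{\left(Z \right)} = 62 + 2 Z$
$\left(F{\left(142,43 \right)} + H{\left(-99 \right)}\right) - 13803 = \left(7 + \left(62 + 2 \left(-99\right)\right)\right) - 13803 = \left(7 + \left(62 - 198\right)\right) - 13803 = \left(7 - 136\right) - 13803 = -129 - 13803 = -13932$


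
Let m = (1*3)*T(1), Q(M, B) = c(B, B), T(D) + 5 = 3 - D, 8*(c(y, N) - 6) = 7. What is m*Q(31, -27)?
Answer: -495/8 ≈ -61.875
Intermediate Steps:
c(y, N) = 55/8 (c(y, N) = 6 + (1/8)*7 = 6 + 7/8 = 55/8)
T(D) = -2 - D (T(D) = -5 + (3 - D) = -2 - D)
Q(M, B) = 55/8
m = -9 (m = (1*3)*(-2 - 1*1) = 3*(-2 - 1) = 3*(-3) = -9)
m*Q(31, -27) = -9*55/8 = -495/8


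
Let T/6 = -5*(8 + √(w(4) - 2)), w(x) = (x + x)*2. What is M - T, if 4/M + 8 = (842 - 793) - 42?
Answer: 236 + 30*√14 ≈ 348.25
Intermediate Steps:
w(x) = 4*x (w(x) = (2*x)*2 = 4*x)
M = -4 (M = 4/(-8 + ((842 - 793) - 42)) = 4/(-8 + (49 - 42)) = 4/(-8 + 7) = 4/(-1) = 4*(-1) = -4)
T = -240 - 30*√14 (T = 6*(-5*(8 + √(4*4 - 2))) = 6*(-5*(8 + √(16 - 2))) = 6*(-5*(8 + √14)) = 6*(-40 - 5*√14) = -240 - 30*√14 ≈ -352.25)
M - T = -4 - (-240 - 30*√14) = -4 + (240 + 30*√14) = 236 + 30*√14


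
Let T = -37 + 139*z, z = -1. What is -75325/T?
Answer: 75325/176 ≈ 427.98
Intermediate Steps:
T = -176 (T = -37 + 139*(-1) = -37 - 139 = -176)
-75325/T = -75325/(-176) = -75325*(-1/176) = 75325/176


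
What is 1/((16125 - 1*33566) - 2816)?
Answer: -1/20257 ≈ -4.9366e-5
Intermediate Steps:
1/((16125 - 1*33566) - 2816) = 1/((16125 - 33566) - 2816) = 1/(-17441 - 2816) = 1/(-20257) = -1/20257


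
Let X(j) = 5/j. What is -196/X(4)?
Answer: -784/5 ≈ -156.80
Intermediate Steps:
-196/X(4) = -196/(5/4) = -196/(5*(¼)) = -196/5/4 = -196*⅘ = -784/5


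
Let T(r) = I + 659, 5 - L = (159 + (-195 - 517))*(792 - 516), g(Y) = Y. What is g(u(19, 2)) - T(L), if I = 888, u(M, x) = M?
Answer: -1528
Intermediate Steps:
L = 152633 (L = 5 - (159 + (-195 - 517))*(792 - 516) = 5 - (159 - 712)*276 = 5 - (-553)*276 = 5 - 1*(-152628) = 5 + 152628 = 152633)
T(r) = 1547 (T(r) = 888 + 659 = 1547)
g(u(19, 2)) - T(L) = 19 - 1*1547 = 19 - 1547 = -1528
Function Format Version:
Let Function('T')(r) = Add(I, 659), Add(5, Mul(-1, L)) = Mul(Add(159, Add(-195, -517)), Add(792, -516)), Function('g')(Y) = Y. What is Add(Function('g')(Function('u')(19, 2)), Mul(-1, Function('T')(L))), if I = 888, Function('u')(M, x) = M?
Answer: -1528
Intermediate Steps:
L = 152633 (L = Add(5, Mul(-1, Mul(Add(159, Add(-195, -517)), Add(792, -516)))) = Add(5, Mul(-1, Mul(Add(159, -712), 276))) = Add(5, Mul(-1, Mul(-553, 276))) = Add(5, Mul(-1, -152628)) = Add(5, 152628) = 152633)
Function('T')(r) = 1547 (Function('T')(r) = Add(888, 659) = 1547)
Add(Function('g')(Function('u')(19, 2)), Mul(-1, Function('T')(L))) = Add(19, Mul(-1, 1547)) = Add(19, -1547) = -1528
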